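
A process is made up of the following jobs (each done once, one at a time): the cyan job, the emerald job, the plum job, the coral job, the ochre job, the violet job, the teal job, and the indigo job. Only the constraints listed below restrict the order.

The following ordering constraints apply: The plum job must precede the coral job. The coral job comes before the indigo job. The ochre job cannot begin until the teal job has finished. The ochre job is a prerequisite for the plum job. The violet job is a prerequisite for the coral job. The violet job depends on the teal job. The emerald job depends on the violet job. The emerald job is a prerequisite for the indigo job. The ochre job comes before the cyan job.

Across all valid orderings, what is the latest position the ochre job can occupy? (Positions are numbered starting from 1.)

Every job that must follow the ochre job has to come after it. Tracing all chains starting from the ochre job, those jobs are: the cyan job, the plum job, the coral job, the indigo job — 4 in total.
So at least 4 jobs follow the ochre job, putting the ochre job no later than position 4. That position is achievable by scheduling everything else first.

4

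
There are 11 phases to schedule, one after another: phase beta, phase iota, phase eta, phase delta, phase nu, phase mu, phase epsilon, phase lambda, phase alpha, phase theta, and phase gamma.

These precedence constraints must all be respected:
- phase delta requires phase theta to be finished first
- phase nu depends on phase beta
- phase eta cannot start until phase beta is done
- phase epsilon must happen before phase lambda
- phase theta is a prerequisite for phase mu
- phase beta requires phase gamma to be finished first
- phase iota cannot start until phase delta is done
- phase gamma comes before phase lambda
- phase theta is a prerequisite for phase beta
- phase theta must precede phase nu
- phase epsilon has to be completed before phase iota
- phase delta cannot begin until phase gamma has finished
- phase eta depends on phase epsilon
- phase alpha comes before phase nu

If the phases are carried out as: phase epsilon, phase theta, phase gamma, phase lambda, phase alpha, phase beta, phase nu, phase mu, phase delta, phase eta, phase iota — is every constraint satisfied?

Every stated constraint is respected: phase epsilon sits at position 1, ahead of phase iota at position 11, and each of the other listed pairs likewise has the predecessor earlier in the sequence.

Yes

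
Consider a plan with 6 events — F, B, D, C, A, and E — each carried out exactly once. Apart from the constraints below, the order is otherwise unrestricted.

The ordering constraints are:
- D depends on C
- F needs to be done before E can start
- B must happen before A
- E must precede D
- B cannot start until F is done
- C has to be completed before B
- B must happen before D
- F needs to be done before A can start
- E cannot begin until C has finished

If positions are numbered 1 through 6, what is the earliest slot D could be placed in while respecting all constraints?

5

Every event that must precede D has to come before it. Tracing all chains that end at D, those events are: F, B, C, E — 4 in total.
With 4 mandatory predecessors, the earliest D can sit is position 4+1 = 5, and placing just those 4 first achieves it.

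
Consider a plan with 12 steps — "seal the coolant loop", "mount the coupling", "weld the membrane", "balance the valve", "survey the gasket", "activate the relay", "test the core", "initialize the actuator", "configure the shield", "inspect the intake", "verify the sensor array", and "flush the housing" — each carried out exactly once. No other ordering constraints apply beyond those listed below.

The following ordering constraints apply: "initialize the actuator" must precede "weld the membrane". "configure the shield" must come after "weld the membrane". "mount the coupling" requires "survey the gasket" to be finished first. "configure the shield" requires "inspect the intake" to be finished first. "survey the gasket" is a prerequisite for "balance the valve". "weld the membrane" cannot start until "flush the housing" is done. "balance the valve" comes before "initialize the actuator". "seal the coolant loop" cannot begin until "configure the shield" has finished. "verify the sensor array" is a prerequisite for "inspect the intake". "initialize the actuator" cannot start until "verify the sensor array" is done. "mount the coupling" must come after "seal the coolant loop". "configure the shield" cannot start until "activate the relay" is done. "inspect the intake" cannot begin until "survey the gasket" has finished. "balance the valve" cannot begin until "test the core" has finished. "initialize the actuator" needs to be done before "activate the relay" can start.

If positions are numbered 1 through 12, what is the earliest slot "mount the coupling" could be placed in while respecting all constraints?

12

Working backwards through the constraints from "mount the coupling", its full set of required predecessors is "seal the coolant loop", "weld the membrane", "balance the valve", "survey the gasket", "activate the relay", "test the core", "initialize the actuator", "configure the shield", "inspect the intake", "verify the sensor array", "flush the housing" — 11 of them.
With 11 mandatory predecessors, the earliest "mount the coupling" can sit is position 11+1 = 12, and placing just those 11 first achieves it.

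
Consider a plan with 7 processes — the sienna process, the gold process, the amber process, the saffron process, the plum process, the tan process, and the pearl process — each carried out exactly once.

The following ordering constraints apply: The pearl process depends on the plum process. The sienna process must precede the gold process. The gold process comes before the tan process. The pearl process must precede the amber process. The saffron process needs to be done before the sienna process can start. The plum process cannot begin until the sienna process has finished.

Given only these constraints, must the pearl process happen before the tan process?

No

The pearl process and the tan process are not related by any chain of constraints.
There exist valid orderings with the tan process before the pearl process, so the pearl process is not required to come first.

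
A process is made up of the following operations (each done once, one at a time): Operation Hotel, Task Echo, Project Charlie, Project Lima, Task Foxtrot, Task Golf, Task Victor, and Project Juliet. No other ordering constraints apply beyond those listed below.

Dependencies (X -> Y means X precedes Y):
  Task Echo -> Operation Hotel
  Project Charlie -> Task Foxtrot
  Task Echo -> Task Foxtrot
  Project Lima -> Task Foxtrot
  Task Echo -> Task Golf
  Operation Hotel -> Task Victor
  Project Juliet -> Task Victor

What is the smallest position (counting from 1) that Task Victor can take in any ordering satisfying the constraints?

The operations that are forced before Task Victor, directly or transitively, are Operation Hotel, Task Echo, Project Juliet. That's 3 operations.
With 3 mandatory predecessors, the earliest Task Victor can sit is position 3+1 = 4, and placing just those 3 first achieves it.

4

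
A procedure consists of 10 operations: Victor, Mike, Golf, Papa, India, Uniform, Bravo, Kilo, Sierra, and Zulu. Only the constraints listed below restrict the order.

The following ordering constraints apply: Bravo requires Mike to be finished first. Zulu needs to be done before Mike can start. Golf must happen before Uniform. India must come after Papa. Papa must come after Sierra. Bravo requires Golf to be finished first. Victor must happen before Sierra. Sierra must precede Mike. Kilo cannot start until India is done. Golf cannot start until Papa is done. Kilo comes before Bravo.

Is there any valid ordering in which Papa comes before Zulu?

Yes

Nothing in the constraints forces Zulu before Papa — there is no chain from Zulu to Papa.
So a valid ordering placing Papa earlier than Zulu exists.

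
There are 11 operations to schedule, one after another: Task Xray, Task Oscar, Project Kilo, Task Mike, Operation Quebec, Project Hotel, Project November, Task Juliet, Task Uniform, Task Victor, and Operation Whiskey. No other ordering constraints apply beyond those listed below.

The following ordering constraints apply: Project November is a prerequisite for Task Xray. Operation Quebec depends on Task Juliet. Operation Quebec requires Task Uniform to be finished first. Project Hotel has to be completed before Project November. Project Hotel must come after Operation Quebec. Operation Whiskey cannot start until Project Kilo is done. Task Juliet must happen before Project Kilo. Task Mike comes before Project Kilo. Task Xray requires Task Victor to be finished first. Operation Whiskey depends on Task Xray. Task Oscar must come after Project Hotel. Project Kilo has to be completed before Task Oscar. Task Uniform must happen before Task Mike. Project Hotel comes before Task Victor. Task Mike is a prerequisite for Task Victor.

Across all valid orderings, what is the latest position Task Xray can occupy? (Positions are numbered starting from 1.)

10

Following the constraints forward from Task Xray, its only required successor is Operation Whiskey.
With 1 mandatory successor out of 11 operations total, the latest slot for Task Xray is 11−1 = 10, and it's reachable by doing all non-successors before Task Xray.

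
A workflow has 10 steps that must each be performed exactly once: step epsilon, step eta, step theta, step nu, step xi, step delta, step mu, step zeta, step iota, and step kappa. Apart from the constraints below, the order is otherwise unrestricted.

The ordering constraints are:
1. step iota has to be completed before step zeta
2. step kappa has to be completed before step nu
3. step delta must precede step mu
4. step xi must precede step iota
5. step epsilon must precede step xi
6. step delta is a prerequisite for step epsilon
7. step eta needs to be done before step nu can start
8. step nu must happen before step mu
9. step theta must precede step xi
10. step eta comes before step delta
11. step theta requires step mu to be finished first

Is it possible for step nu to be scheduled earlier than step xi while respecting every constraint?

Yes

The constraints force step nu before step xi, so yes — every valid ordering has step nu earlier.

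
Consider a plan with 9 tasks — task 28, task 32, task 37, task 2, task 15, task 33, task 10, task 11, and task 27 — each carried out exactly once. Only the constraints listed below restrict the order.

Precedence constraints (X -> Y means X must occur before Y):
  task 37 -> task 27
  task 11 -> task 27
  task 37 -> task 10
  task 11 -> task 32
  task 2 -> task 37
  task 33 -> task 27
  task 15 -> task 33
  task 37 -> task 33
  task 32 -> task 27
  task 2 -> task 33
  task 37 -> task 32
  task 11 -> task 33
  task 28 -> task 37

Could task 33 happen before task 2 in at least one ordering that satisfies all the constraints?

There is a dependency chain task 2 → task 33, so task 33 always comes after task 2.
So no valid ordering can have task 33 before task 2.

No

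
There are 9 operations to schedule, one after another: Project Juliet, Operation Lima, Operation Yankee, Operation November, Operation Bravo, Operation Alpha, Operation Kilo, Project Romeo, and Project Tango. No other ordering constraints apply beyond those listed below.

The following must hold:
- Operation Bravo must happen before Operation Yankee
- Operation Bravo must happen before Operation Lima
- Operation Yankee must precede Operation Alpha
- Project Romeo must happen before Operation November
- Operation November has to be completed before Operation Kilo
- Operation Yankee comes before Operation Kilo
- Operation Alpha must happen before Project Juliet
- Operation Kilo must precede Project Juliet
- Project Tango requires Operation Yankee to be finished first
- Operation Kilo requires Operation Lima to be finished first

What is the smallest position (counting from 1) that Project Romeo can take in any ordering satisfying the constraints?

No constraint forces any other operation before Project Romeo, so it can be placed first.

1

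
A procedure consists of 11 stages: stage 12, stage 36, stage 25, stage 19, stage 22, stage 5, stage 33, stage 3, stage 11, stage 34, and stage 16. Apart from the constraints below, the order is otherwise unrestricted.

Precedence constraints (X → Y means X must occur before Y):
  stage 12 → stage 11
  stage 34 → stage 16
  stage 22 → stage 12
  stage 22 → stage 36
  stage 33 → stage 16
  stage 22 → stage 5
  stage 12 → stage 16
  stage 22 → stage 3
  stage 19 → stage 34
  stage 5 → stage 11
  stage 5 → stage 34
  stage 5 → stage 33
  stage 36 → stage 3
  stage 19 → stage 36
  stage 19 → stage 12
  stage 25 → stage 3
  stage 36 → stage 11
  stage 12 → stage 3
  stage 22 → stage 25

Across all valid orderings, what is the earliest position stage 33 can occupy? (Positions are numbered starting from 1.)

Working backwards through the constraints from stage 33, its full set of required predecessors is stage 22, stage 5 — 2 of them.
With 2 mandatory predecessors, the earliest stage 33 can sit is position 2+1 = 3, and placing just those 2 first achieves it.

3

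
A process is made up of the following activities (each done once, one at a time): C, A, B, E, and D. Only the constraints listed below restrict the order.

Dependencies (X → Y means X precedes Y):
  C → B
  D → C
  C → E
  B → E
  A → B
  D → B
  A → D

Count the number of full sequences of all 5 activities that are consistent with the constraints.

Only A has no prerequisites, so it must go first.
Every activity is then forced in turn, so only 1 complete ordering is consistent with the constraints.

1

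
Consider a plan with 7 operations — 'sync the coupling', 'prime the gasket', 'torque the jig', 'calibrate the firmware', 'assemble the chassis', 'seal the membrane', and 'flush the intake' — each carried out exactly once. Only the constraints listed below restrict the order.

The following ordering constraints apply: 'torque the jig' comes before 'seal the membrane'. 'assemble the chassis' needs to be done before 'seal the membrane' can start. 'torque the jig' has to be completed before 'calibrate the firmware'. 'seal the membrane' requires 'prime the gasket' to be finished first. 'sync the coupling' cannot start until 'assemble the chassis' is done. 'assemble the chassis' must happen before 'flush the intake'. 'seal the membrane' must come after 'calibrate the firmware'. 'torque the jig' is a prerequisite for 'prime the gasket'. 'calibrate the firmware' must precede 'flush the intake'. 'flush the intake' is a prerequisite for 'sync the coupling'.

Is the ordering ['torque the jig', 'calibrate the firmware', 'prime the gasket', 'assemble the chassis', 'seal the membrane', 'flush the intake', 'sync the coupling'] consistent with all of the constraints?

Yes

Checking each listed constraint against this order: for instance, 'calibrate the firmware' is in position 2 and 'flush the intake' in position 6, so that constraint holds — and the remaining constraints check out the same way.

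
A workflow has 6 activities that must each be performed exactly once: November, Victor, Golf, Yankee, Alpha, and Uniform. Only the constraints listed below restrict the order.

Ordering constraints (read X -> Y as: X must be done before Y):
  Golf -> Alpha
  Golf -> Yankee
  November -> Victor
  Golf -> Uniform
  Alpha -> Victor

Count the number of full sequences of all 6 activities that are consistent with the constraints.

The activities with no prerequisites are November, Golf; any of them can be placed first.
Counting all ways to extend the partial order to a total order gives 52.

52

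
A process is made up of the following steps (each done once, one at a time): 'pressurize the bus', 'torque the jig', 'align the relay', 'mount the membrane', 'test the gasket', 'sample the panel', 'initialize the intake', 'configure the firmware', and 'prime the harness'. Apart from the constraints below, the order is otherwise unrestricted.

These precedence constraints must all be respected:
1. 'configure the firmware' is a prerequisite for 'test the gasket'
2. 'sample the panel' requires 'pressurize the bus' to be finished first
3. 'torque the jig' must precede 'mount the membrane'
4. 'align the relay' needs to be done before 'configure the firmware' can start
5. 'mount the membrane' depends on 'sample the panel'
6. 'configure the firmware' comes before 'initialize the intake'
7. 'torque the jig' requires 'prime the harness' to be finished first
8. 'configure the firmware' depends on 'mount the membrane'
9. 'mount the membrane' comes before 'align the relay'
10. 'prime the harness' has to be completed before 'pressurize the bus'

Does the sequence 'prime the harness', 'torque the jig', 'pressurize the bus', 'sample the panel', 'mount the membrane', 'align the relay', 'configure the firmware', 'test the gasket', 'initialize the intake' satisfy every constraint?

Yes

Every stated constraint is respected: 'torque the jig' sits at position 2, ahead of 'mount the membrane' at position 5, and each of the other listed pairs likewise has the predecessor earlier in the sequence.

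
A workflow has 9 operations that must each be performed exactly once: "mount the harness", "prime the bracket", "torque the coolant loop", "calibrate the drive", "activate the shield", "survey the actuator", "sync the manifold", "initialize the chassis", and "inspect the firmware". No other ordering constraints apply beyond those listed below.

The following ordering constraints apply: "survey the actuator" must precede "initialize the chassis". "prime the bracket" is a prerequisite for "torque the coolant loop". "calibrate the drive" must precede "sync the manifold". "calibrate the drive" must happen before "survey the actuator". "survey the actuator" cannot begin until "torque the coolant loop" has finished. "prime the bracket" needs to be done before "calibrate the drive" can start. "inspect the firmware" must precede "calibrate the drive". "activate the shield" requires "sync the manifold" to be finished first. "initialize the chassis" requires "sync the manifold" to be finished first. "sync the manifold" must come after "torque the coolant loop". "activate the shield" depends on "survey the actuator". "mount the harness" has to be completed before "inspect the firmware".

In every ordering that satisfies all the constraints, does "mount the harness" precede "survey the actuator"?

Yes

Following the dependencies: "mount the harness" → "inspect the firmware" → "calibrate the drive" → "survey the actuator".
That forces "mount the harness" before "survey the actuator" in every valid schedule.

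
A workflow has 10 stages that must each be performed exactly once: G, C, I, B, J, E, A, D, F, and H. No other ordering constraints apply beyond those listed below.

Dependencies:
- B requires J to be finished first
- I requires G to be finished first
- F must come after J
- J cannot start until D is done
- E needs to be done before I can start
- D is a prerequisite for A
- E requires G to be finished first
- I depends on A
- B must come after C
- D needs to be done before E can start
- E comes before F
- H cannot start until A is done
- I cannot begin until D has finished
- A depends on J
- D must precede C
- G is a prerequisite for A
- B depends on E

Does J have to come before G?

No

J and G are not related by any chain of constraints.
A valid ordering placing G before J exists, so the answer is no.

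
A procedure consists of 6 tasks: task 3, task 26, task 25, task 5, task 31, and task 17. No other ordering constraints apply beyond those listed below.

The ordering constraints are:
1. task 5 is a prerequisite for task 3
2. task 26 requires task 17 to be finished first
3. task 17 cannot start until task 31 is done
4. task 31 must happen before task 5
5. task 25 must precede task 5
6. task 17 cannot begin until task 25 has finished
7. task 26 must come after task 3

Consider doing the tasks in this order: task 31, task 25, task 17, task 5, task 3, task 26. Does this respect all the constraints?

Every stated constraint is respected: task 17 sits at position 3, ahead of task 26 at position 6, and each of the other listed pairs likewise has the predecessor earlier in the sequence.

Yes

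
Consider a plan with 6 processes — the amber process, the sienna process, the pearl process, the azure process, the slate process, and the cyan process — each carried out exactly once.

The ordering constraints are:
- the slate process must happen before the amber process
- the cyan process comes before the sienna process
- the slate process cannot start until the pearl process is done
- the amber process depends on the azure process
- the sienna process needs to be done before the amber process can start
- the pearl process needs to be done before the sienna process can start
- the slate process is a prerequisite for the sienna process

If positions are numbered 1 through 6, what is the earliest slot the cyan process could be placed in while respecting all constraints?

The cyan process has no prerequisites at all, so it can go in position 1.

1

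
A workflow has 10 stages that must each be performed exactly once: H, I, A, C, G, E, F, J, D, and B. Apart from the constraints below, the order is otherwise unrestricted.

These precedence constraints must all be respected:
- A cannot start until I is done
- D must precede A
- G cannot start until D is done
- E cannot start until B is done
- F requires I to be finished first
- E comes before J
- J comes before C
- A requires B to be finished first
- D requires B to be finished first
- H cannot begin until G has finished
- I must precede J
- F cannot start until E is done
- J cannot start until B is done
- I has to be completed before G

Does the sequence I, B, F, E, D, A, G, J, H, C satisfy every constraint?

No

Here E comes after F.
Since E is required before F, the ordering is invalid.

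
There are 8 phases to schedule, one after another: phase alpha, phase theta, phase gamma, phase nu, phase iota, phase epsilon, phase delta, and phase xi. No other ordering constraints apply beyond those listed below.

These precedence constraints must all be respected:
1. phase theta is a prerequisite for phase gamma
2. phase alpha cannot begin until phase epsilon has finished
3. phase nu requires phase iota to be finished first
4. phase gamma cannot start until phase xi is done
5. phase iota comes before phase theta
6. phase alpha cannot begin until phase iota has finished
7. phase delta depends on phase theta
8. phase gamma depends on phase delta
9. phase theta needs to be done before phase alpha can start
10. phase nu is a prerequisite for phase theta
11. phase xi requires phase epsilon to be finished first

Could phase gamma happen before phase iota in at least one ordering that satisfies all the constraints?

No

Following phase iota → phase theta → phase gamma, phase iota must precede phase gamma in every valid ordering.
So no valid ordering can have phase gamma before phase iota.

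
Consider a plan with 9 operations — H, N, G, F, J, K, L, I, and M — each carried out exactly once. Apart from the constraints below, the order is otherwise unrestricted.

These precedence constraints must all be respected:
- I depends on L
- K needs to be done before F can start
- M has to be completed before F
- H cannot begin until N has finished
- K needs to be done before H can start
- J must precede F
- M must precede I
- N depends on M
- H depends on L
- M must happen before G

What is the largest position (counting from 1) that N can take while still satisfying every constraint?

Following the constraints forward from N, its only required successor is H.
So at least 1 operation follows N, putting N no later than position 8. That position is achievable by scheduling everything else first.

8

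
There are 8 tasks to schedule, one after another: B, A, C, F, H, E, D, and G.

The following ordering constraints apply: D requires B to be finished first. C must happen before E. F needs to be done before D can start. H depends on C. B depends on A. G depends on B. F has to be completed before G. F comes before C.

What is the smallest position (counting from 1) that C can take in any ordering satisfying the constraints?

The only task forced before C (directly or transitively) is F.
With 1 mandatory predecessor, the earliest C can sit is position 1+1 = 2, and placing just that one first achieves it.

2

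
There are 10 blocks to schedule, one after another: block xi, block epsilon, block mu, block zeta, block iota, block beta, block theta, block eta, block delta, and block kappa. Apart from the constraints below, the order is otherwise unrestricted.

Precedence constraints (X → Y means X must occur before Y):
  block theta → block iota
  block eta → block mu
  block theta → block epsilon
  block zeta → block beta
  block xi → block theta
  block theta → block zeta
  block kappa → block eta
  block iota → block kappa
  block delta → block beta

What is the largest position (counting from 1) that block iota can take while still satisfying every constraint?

7

Following every chain forward from block iota, the blocks that must come later are block mu, block eta, block kappa — 3 of them.
So at least 3 blocks follow block iota, putting block iota no later than position 7. That position is achievable by scheduling everything else first.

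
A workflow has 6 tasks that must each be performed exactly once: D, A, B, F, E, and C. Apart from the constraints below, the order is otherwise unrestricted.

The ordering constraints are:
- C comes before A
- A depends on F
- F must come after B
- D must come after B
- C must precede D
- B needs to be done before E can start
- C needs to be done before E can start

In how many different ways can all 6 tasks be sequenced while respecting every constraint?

30

The tasks with no prerequisites are B, C; any of them can be placed first.
Systematically extending each partial ordering one task at a time and counting, there are 30 complete orderings.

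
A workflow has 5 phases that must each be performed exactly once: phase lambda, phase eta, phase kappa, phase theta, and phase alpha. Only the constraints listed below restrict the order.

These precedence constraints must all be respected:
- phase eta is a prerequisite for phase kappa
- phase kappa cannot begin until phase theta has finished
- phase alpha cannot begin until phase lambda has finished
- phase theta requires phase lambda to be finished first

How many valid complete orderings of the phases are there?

11

2 phases have no prerequisites (phase lambda, phase eta), so any of them could come first.
Systematically extending each partial ordering one phase at a time and counting, there are 11 complete orderings.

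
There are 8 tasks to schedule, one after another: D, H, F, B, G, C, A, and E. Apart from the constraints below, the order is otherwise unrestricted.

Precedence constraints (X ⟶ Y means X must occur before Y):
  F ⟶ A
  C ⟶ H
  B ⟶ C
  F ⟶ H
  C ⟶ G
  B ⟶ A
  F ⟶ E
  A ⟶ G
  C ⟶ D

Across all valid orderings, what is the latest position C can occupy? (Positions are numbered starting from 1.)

The tasks that are forced after C, directly or by a chain of constraints, are D, H, G. That's 3 tasks.
With 3 mandatory successors out of 8 tasks total, the latest slot for C is 8−3 = 5, and it's reachable by doing all non-successors before C.

5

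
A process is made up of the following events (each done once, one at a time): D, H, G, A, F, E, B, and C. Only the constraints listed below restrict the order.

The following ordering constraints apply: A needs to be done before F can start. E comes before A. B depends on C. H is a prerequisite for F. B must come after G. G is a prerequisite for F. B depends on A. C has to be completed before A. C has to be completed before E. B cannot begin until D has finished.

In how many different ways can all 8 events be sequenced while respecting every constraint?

280

The events with no prerequisites are D, H, G, C; any of them can be placed first.
Counting all ways to extend the partial order to a total order gives 280.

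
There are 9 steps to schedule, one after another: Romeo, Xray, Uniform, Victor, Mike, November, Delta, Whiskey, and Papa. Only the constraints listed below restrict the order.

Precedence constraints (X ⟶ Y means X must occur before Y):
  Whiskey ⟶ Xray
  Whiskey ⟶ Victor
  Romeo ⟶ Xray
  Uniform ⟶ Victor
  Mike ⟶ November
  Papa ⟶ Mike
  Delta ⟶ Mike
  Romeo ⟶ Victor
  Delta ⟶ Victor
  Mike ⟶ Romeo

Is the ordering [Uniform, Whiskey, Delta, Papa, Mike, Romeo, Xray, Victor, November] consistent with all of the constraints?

Every stated constraint is respected: Uniform sits at position 1, ahead of Victor at position 8, and each of the other listed pairs likewise has the predecessor earlier in the sequence.

Yes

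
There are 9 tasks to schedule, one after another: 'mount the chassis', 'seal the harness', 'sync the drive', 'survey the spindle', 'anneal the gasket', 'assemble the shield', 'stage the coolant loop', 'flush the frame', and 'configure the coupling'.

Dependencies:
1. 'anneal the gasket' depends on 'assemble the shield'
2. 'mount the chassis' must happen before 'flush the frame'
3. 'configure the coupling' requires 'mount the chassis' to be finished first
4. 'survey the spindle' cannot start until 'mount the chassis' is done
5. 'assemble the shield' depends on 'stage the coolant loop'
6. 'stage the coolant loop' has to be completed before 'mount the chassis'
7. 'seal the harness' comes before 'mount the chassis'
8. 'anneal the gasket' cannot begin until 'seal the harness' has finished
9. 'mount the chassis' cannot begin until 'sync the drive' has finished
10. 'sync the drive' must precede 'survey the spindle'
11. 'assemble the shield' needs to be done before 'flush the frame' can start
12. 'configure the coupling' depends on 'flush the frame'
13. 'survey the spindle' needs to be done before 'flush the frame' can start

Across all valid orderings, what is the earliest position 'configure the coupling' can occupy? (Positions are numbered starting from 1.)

8

Working backwards through the constraints from 'configure the coupling', its full set of required predecessors is 'mount the chassis', 'seal the harness', 'sync the drive', 'survey the spindle', 'assemble the shield', 'stage the coolant loop', 'flush the frame' — 7 of them.
With 7 mandatory predecessors, the earliest 'configure the coupling' can sit is position 7+1 = 8, and placing just those 7 first achieves it.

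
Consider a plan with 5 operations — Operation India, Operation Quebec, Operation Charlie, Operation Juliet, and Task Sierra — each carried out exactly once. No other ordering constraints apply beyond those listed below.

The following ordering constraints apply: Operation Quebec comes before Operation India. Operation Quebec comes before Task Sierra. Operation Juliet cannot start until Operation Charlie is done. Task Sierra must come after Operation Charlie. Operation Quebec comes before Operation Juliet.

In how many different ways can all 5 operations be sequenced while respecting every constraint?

14

2 operations have no prerequisites (Operation Quebec, Operation Charlie), so any of them could come first.
Systematically extending each partial ordering one operation at a time and counting, there are 14 complete orderings.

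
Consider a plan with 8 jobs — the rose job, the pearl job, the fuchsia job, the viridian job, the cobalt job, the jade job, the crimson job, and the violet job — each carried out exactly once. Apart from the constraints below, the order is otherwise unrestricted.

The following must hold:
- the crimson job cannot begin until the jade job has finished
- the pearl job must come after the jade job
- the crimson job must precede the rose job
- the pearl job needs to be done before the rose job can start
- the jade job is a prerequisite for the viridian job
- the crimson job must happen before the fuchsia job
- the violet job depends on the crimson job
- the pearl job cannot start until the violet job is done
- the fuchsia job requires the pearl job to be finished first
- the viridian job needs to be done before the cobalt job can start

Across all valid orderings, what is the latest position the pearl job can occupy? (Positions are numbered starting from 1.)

6

Following every chain forward from the pearl job, the jobs that must come later are the rose job, the fuchsia job — 2 of them.
So at least 2 jobs follow the pearl job, putting the pearl job no later than position 6. That position is achievable by scheduling everything else first.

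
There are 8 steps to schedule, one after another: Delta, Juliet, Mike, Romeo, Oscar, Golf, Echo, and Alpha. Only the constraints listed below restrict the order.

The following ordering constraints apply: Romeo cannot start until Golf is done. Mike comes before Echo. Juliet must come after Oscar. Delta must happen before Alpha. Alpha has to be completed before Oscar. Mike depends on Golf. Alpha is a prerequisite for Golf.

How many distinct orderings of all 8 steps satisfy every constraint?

Delta is the only step with nothing required before it, so every ordering starts there.
Enumerating by repeatedly choosing an available step (one whose prerequisites are all placed) gives 45 distinct complete orderings.

45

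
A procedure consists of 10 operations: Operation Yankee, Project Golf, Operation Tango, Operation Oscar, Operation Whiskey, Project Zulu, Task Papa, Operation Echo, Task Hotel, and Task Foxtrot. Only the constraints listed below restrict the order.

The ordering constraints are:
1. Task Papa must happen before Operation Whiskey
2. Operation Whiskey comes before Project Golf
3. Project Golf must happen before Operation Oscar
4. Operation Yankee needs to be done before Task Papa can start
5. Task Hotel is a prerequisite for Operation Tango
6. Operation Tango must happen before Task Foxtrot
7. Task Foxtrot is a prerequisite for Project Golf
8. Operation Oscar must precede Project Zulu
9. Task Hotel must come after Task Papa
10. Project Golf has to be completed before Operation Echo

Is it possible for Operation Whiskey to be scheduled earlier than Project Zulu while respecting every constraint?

Every valid ordering already has Operation Whiskey before Project Zulu (the constraints require it), so in particular at least one does.

Yes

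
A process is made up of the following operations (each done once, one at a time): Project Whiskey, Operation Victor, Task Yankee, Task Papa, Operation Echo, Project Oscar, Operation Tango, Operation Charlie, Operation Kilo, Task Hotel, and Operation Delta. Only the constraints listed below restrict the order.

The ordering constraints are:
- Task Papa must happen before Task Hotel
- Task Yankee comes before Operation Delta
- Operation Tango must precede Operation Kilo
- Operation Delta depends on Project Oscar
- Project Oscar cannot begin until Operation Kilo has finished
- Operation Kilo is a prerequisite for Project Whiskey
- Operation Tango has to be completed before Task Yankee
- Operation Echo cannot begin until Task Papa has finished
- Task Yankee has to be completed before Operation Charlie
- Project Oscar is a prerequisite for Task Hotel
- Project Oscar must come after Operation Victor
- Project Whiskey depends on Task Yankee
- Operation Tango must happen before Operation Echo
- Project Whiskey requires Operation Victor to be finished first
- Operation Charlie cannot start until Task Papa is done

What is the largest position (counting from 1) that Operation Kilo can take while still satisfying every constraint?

Every operation that must follow Operation Kilo has to come after it. Tracing all chains starting from Operation Kilo, those operations are: Project Whiskey, Project Oscar, Task Hotel, Operation Delta — 4 in total.
So at least 4 operations follow Operation Kilo, putting Operation Kilo no later than position 7. That position is achievable by scheduling everything else first.

7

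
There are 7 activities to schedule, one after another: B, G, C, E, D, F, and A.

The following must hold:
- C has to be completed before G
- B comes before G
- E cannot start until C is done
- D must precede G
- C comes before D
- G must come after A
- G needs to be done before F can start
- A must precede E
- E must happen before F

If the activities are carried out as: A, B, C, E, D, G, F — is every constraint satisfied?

Yes

Going through the constraints one by one, each required predecessor appears earlier in the sequence than its dependent — e.g. A (position 1) is before G (position 6), as required.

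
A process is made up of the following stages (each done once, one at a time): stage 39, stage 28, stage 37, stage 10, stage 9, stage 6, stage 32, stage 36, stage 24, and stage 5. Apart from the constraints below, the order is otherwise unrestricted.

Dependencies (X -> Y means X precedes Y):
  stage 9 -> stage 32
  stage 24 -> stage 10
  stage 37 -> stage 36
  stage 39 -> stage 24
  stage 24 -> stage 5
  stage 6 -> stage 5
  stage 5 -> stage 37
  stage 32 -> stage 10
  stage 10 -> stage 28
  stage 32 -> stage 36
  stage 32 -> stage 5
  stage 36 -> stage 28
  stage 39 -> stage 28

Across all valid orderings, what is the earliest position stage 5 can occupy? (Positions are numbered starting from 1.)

6

Every stage that must precede stage 5 has to come before it. Tracing all chains that end at stage 5, those stages are: stage 39, stage 9, stage 6, stage 32, stage 24 — 5 in total.
So at minimum 5 stages come before stage 5, putting stage 5 no earlier than position 6. That position is achievable by scheduling exactly those predecessors first.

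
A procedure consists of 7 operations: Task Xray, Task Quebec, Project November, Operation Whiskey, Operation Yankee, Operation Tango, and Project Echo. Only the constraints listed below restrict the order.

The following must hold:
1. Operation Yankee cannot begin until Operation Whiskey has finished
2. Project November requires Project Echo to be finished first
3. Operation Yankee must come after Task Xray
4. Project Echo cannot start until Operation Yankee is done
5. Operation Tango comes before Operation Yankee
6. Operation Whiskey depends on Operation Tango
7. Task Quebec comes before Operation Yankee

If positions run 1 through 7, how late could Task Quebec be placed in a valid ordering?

4

Following every chain forward from Task Quebec, the operations that must come later are Project November, Operation Yankee, Project Echo — 3 of them.
So at least 3 operations follow Task Quebec, putting Task Quebec no later than position 4. That position is achievable by scheduling everything else first.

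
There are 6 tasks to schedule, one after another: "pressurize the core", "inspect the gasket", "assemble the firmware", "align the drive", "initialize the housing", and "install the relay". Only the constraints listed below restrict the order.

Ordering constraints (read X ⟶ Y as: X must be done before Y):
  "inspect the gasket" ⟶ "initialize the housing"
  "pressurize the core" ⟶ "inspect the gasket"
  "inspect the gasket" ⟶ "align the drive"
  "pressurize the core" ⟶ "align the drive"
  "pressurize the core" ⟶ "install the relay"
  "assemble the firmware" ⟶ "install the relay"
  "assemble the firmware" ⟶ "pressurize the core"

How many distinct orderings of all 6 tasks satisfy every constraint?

"assemble the firmware" is the only task with nothing required before it, so every ordering starts there.
Systematically extending each partial ordering one task at a time and counting, there are 8 complete orderings.

8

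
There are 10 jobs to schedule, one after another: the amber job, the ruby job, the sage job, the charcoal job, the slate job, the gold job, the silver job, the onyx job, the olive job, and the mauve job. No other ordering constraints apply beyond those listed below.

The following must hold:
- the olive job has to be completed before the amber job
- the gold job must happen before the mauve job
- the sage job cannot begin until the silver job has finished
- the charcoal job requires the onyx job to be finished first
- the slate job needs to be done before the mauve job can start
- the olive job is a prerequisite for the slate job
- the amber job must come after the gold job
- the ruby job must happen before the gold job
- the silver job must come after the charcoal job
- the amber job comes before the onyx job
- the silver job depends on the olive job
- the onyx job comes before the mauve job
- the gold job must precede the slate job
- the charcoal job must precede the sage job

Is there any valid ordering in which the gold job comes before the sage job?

Every valid ordering already has the gold job before the sage job (the constraints require it), so in particular at least one does.

Yes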